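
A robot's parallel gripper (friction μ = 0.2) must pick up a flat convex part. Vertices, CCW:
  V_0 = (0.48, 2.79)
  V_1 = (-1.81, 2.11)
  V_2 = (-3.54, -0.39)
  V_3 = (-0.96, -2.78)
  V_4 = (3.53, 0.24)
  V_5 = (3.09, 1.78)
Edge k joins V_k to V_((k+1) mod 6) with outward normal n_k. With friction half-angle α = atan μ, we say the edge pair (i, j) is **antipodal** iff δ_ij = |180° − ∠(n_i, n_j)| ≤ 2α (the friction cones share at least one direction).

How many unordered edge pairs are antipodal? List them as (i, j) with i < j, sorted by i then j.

α = atan 0.2 = 11.31°;  2α = 22.62°
n_0 = (-0.2847, +0.9586)
n_1 = (-0.8223, +0.5690)
n_2 = (-0.6796, -0.7336)
n_3 = (+0.5581, -0.8298)
n_4 = (+0.9615, +0.2747)
n_5 = (+0.3609, +0.9326)
  (0,1): δ = 141.22°  ·
  (0,2): δ = 59.35°  ·
  (0,3): δ = 17.39°  ✓
  (0,4): δ = 89.41°  ·
  (0,5): δ = 142.31°  ·
  (1,2): δ = 98.13°  ·
  (1,3): δ = 21.39°  ✓
  (1,4): δ = 50.63°  ·
  (1,5): δ = 103.53°  ·
  (2,3): δ = 103.26°  ·
  (2,4): δ = 31.24°  ·
  (2,5): δ = 21.66°  ✓
  (3,4): δ = 107.98°  ·
  (3,5): δ = 55.08°  ·
  (4,5): δ = 127.10°  ·
antipodal pairs: 3

count = 3; pairs: (0,3), (1,3), (2,5)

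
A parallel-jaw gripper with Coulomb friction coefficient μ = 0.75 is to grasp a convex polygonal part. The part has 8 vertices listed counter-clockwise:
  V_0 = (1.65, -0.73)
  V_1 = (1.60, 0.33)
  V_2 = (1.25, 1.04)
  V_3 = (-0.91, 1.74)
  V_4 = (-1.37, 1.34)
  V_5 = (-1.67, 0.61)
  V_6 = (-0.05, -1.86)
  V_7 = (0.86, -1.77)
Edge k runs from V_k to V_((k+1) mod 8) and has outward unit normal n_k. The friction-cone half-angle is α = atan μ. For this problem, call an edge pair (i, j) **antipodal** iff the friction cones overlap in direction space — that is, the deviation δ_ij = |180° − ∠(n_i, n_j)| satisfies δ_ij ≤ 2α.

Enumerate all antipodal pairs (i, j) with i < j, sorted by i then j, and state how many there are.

α = atan 0.75 = 36.87°;  2α = 73.74°
n_0 = (+0.9989, +0.0471)
n_1 = (+0.8969, +0.4422)
n_2 = (+0.3083, +0.9513)
n_3 = (-0.6562, +0.7546)
n_4 = (-0.9249, +0.3801)
n_5 = (-0.8362, -0.5484)
n_6 = (+0.0984, -0.9951)
n_7 = (+0.7963, -0.6049)
  (0,1): δ = 156.46°  ·
  (0,2): δ = 110.66°  ·
  (0,3): δ = 51.69°  ✓
  (0,4): δ = 25.04°  ✓
  (0,5): δ = 30.56°  ✓
  (0,6): δ = 92.95°  ·
  (0,7): δ = 140.08°  ·
  (1,2): δ = 134.20°  ·
  (1,3): δ = 75.23°  ·
  (1,4): δ = 48.58°  ✓
  (1,5): δ = 7.02°  ✓
  (1,6): δ = 69.41°  ✓
  (1,7): δ = 116.54°  ·
  (2,3): δ = 121.03°  ·
  (2,4): δ = 94.38°  ·
  (2,5): δ = 38.78°  ✓
  (2,6): δ = 23.60°  ✓
  (2,7): δ = 70.74°  ✓
  (3,4): δ = 153.35°  ·
  (3,5): δ = 97.75°  ·
  (3,6): δ = 35.36°  ✓
  (3,7): δ = 11.77°  ✓
  (4,5): δ = 124.40°  ·
  (4,6): δ = 62.01°  ✓
  (4,7): δ = 14.88°  ✓
  (5,6): δ = 117.61°  ·
  (5,7): δ = 70.48°  ✓
  (6,7): δ = 132.87°  ·
antipodal pairs: 14

count = 14; pairs: (0,3), (0,4), (0,5), (1,4), (1,5), (1,6), (2,5), (2,6), (2,7), (3,6), (3,7), (4,6), (4,7), (5,7)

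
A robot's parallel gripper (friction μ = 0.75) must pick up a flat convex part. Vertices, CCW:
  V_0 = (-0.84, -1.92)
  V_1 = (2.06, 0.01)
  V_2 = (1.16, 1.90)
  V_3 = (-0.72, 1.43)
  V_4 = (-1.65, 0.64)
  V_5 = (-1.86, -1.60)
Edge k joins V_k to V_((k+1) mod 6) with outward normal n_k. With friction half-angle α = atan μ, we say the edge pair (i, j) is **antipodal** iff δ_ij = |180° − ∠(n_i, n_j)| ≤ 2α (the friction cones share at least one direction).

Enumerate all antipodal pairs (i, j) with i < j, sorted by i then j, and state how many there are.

count = 7; pairs: (0,2), (0,3), (0,4), (1,4), (1,5), (2,5), (3,5)

α = atan 0.75 = 36.87°;  2α = 73.74°
n_0 = (+0.5540, -0.8325)
n_1 = (+0.9029, +0.4299)
n_2 = (-0.2425, +0.9701)
n_3 = (-0.6474, +0.7621)
n_4 = (-0.9956, +0.0933)
n_5 = (-0.2993, -0.9541)
  (0,1): δ = 98.18°  ·
  (0,2): δ = 19.61°  ✓
  (0,3): δ = 6.70°  ✓
  (0,4): δ = 51.00°  ✓
  (0,5): δ = 128.94°  ·
  (1,2): δ = 101.43°  ·
  (1,3): δ = 75.12°  ·
  (1,4): δ = 30.82°  ✓
  (1,5): δ = 47.12°  ✓
  (2,3): δ = 153.69°  ·
  (2,4): δ = 109.39°  ·
  (2,5): δ = 31.45°  ✓
  (3,4): δ = 135.70°  ·
  (3,5): δ = 57.76°  ✓
  (4,5): δ = 102.06°  ·
antipodal pairs: 7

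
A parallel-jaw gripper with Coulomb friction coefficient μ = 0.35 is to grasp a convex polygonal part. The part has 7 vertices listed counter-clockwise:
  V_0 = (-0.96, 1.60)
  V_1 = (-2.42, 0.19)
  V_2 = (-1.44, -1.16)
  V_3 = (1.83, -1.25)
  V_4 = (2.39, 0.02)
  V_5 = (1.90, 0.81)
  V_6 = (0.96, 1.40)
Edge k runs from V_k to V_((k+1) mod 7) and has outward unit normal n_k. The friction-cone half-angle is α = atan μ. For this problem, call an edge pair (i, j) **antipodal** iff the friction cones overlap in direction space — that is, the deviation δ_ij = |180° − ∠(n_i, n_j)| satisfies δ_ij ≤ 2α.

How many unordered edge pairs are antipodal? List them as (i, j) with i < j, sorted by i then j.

count = 5; pairs: (0,3), (1,4), (1,5), (2,5), (2,6)

α = atan 0.35 = 19.29°;  2α = 38.58°
n_0 = (-0.6947, +0.7193)
n_1 = (-0.8093, -0.5875)
n_2 = (-0.0275, -0.9996)
n_3 = (+0.9150, -0.4035)
n_4 = (+0.8498, +0.5271)
n_5 = (+0.5316, +0.8470)
n_6 = (+0.1036, +0.9946)
  (0,1): δ = 98.03°  ·
  (0,2): δ = 45.58°  ·
  (0,3): δ = 22.20°  ✓
  (0,4): δ = 77.81°  ·
  (0,5): δ = 103.88°  ·
  (0,6): δ = 130.05°  ·
  (1,2): δ = 127.55°  ·
  (1,3): δ = 59.77°  ·
  (1,4): δ = 4.17°  ✓
  (1,5): δ = 21.91°  ✓
  (1,6): δ = 48.08°  ·
  (2,3): δ = 112.22°  ·
  (2,4): δ = 56.61°  ·
  (2,5): δ = 30.54°  ✓
  (2,6): δ = 4.37°  ✓
  (3,4): δ = 124.40°  ·
  (3,5): δ = 98.32°  ·
  (3,6): δ = 72.15°  ·
  (4,5): δ = 153.92°  ·
  (4,6): δ = 127.76°  ·
  (5,6): δ = 153.83°  ·
antipodal pairs: 5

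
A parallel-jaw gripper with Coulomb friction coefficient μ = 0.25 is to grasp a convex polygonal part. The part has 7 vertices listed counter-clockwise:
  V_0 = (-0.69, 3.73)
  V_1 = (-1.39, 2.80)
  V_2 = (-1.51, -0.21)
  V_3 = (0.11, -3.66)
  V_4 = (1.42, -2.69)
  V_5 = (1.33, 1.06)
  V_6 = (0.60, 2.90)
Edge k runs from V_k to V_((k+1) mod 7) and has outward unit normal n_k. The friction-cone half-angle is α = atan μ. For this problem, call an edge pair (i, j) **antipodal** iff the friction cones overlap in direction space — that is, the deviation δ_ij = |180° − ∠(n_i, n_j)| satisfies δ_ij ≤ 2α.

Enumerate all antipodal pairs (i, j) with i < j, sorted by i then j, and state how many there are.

count = 5; pairs: (0,3), (1,4), (1,5), (2,4), (2,5)

α = atan 0.25 = 14.04°;  2α = 28.07°
n_0 = (-0.7990, +0.6014)
n_1 = (-0.9992, +0.0398)
n_2 = (-0.9052, -0.4250)
n_3 = (+0.5951, -0.8037)
n_4 = (+0.9997, +0.0240)
n_5 = (+0.9295, +0.3688)
n_6 = (+0.5411, +0.8410)
  (0,1): δ = 145.31°  ·
  (0,2): δ = 117.88°  ·
  (0,3): δ = 16.51°  ✓
  (0,4): δ = 38.34°  ·
  (0,5): δ = 58.61°  ·
  (0,6): δ = 94.21°  ·
  (1,2): δ = 152.56°  ·
  (1,3): δ = 51.20°  ·
  (1,4): δ = 3.66°  ✓
  (1,5): δ = 23.92°  ✓
  (1,6): δ = 59.53°  ·
  (2,3): δ = 78.63°  ·
  (2,4): δ = 23.78°  ✓
  (2,5): δ = 3.51°  ✓
  (2,6): δ = 32.09°  ·
  (3,4): δ = 125.14°  ·
  (3,5): δ = 104.88°  ·
  (3,6): δ = 69.28°  ·
  (4,5): δ = 159.73°  ·
  (4,6): δ = 124.13°  ·
  (5,6): δ = 144.40°  ·
antipodal pairs: 5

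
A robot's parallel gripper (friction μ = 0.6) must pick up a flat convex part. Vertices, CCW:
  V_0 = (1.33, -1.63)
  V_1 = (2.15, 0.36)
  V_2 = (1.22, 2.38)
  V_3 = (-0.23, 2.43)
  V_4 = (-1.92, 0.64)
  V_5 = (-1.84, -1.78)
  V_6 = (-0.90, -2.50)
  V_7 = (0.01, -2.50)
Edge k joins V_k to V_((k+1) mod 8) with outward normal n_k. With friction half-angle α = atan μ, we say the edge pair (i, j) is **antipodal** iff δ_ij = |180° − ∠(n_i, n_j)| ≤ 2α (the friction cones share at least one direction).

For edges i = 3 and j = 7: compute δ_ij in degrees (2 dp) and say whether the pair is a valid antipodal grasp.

α = atan 0.6 = 30.96°;  2α = 61.93°
edge 3: e_3 = (-1.69, -1.79);  n_3 = (-0.7271, +0.6865)
edge 7: e_7 = (+1.32, +0.87);  n_7 = (+0.5503, -0.8350)
∠(n_3, n_7) = 166.74°
δ = |180° − 166.74°| = 13.26°
13.26° ≤ 2α = 61.93°  →  valid

δ = 13.26°, valid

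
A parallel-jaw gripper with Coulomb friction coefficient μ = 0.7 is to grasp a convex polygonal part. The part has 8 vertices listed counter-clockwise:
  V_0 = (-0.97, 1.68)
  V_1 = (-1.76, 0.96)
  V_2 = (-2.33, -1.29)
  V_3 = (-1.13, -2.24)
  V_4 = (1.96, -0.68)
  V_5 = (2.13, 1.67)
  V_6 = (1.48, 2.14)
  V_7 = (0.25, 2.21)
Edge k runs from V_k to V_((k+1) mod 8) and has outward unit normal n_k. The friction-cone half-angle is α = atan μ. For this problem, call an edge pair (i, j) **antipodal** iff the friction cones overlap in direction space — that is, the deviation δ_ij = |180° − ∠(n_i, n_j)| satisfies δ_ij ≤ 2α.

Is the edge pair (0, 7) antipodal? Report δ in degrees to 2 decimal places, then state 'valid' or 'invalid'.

α = atan 0.7 = 34.99°;  2α = 69.98°
edge 0: e_0 = (-0.79, -0.72);  n_0 = (-0.6736, +0.7391)
edge 7: e_7 = (-1.22, -0.53);  n_7 = (-0.3985, +0.9172)
∠(n_0, n_7) = 18.86°
δ = |180° − 18.86°| = 161.14°
161.14° > 2α = 69.98°  →  invalid

δ = 161.14°, invalid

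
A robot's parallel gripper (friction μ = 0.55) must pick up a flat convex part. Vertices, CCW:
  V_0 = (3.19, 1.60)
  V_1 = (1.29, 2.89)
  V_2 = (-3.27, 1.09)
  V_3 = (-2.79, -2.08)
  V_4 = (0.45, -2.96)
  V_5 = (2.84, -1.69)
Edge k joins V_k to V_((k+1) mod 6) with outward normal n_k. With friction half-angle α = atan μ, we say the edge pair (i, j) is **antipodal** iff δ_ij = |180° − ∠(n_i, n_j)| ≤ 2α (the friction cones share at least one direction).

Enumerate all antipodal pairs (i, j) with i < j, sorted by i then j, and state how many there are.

α = atan 0.55 = 28.81°;  2α = 57.62°
n_0 = (+0.5617, +0.8273)
n_1 = (-0.3672, +0.9302)
n_2 = (-0.9887, -0.1497)
n_3 = (-0.2621, -0.9650)
n_4 = (+0.4692, -0.8831)
n_5 = (+0.9944, -0.1058)
  (0,1): δ = 124.28°  ·
  (0,2): δ = 47.22°  ✓
  (0,3): δ = 18.98°  ✓
  (0,4): δ = 62.16°  ·
  (0,5): δ = 118.10°  ·
  (1,2): δ = 102.93°  ·
  (1,3): δ = 36.74°  ✓
  (1,4): δ = 6.44°  ✓
  (1,5): δ = 62.39°  ·
  (2,3): δ = 113.81°  ·
  (2,4): δ = 70.62°  ·
  (2,5): δ = 14.68°  ✓
  (3,4): δ = 136.82°  ·
  (3,5): δ = 80.88°  ·
  (4,5): δ = 124.06°  ·
antipodal pairs: 5

count = 5; pairs: (0,2), (0,3), (1,3), (1,4), (2,5)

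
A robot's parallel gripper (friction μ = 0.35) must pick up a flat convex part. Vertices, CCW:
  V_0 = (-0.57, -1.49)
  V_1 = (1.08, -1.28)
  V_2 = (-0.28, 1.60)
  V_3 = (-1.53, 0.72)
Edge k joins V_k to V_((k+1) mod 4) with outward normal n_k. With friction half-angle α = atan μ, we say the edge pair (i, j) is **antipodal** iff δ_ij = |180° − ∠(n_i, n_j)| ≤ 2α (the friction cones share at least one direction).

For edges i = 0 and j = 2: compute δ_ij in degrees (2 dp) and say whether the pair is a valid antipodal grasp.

α = atan 0.35 = 19.29°;  2α = 38.58°
edge 0: e_0 = (+1.65, +0.21);  n_0 = (+0.1263, -0.9920)
edge 2: e_2 = (-1.25, -0.88);  n_2 = (-0.5757, +0.8177)
∠(n_0, n_2) = 152.11°
δ = |180° − 152.11°| = 27.89°
27.89° ≤ 2α = 38.58°  →  valid

δ = 27.89°, valid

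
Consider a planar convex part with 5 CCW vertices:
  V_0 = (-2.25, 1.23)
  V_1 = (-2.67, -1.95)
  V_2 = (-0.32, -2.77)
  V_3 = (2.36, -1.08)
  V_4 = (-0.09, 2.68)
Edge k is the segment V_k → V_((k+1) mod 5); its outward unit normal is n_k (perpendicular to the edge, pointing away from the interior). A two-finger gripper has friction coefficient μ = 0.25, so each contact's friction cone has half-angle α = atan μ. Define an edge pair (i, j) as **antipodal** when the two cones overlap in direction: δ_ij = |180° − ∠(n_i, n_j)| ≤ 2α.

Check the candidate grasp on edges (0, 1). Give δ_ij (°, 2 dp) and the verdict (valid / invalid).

δ = 101.71°, invalid

α = atan 0.25 = 14.04°;  2α = 28.07°
edge 0: e_0 = (-0.42, -3.18);  n_0 = (-0.9914, +0.1309)
edge 1: e_1 = (+2.35, -0.82);  n_1 = (-0.3295, -0.9442)
∠(n_0, n_1) = 78.29°
δ = |180° − 78.29°| = 101.71°
101.71° > 2α = 28.07°  →  invalid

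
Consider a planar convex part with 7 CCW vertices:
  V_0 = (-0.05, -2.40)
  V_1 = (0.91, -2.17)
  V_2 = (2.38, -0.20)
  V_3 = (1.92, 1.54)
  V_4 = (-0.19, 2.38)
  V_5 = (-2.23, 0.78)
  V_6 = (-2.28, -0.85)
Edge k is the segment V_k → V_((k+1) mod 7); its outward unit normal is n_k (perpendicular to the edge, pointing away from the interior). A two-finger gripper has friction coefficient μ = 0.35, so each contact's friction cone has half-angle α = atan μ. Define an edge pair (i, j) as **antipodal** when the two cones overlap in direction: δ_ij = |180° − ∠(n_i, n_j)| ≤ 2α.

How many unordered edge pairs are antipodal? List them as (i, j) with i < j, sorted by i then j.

α = atan 0.35 = 19.29°;  2α = 38.58°
n_0 = (+0.2330, -0.9725)
n_1 = (+0.8015, -0.5980)
n_2 = (+0.9668, +0.2556)
n_3 = (+0.3699, +0.9291)
n_4 = (-0.6171, +0.7869)
n_5 = (-0.9995, +0.0307)
n_6 = (-0.5707, -0.8211)
  (0,1): δ = 140.20°  ·
  (0,2): δ = 88.66°  ·
  (0,3): δ = 35.18°  ✓
  (0,4): δ = 24.63°  ✓
  (0,5): δ = 74.77°  ·
  (0,6): δ = 131.72°  ·
  (1,2): δ = 128.46°  ·
  (1,3): δ = 74.98°  ·
  (1,4): δ = 15.16°  ✓
  (1,5): δ = 34.97°  ✓
  (1,6): δ = 91.93°  ·
  (2,3): δ = 126.52°  ·
  (2,4): δ = 66.70°  ·
  (2,5): δ = 16.57°  ✓
  (2,6): δ = 40.39°  ·
  (3,4): δ = 120.18°  ·
  (3,5): δ = 70.05°  ·
  (3,6): δ = 13.09°  ✓
  (4,5): δ = 129.86°  ·
  (4,6): δ = 72.91°  ·
  (5,6): δ = 123.04°  ·
antipodal pairs: 6

count = 6; pairs: (0,3), (0,4), (1,4), (1,5), (2,5), (3,6)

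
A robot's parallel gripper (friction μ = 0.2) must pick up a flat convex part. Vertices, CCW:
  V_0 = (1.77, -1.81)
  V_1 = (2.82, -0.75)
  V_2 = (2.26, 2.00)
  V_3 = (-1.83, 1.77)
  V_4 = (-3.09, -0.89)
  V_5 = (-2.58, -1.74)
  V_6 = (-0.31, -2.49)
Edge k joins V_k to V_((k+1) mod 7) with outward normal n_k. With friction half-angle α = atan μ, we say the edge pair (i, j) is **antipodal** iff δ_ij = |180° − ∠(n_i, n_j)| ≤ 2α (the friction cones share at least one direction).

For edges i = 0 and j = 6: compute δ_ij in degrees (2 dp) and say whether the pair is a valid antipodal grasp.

δ = 152.83°, invalid

α = atan 0.2 = 11.31°;  2α = 22.62°
edge 0: e_0 = (+1.05, +1.06);  n_0 = (+0.7105, -0.7037)
edge 6: e_6 = (+2.08, +0.68);  n_6 = (+0.3107, -0.9505)
∠(n_0, n_6) = 27.17°
δ = |180° − 27.17°| = 152.83°
152.83° > 2α = 22.62°  →  invalid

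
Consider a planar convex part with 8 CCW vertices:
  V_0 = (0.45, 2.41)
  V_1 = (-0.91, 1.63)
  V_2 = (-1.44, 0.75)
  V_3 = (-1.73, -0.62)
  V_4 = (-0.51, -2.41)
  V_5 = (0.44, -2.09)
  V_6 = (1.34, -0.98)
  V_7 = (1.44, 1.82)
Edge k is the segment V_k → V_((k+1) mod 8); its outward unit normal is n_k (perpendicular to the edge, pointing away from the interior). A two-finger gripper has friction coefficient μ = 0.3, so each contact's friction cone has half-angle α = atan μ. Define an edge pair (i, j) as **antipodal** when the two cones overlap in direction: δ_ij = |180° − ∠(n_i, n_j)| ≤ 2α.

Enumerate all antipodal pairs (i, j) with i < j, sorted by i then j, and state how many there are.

count = 7; pairs: (0,4), (0,5), (1,5), (1,6), (2,5), (2,6), (3,7)

α = atan 0.3 = 16.70°;  2α = 33.40°
n_0 = (-0.4975, +0.8675)
n_1 = (-0.8566, +0.5159)
n_2 = (-0.9783, +0.2071)
n_3 = (-0.8263, -0.5632)
n_4 = (+0.3192, -0.9477)
n_5 = (+0.7768, -0.6298)
n_6 = (+0.9994, -0.0357)
n_7 = (+0.5119, +0.8590)
  (0,1): δ = 150.89°  ·
  (0,2): δ = 131.79°  ·
  (0,3): δ = 85.56°  ·
  (0,4): δ = 11.22°  ✓
  (0,5): δ = 21.13°  ✓
  (0,6): δ = 58.12°  ·
  (0,7): δ = 119.37°  ·
  (1,2): δ = 160.89°  ·
  (1,3): δ = 114.66°  ·
  (1,4): δ = 40.32°  ·
  (1,5): δ = 7.98°  ✓
  (1,6): δ = 29.01°  ✓
  (1,7): δ = 90.27°  ·
  (2,3): δ = 133.77°  ·
  (2,4): δ = 59.43°  ·
  (2,5): δ = 27.08°  ✓
  (2,6): δ = 9.91°  ✓
  (2,7): δ = 71.16°  ·
  (3,4): δ = 105.66°  ·
  (3,5): δ = 73.31°  ·
  (3,6): δ = 36.32°  ·
  (3,7): δ = 24.93°  ✓
  (4,5): δ = 147.65°  ·
  (4,6): δ = 110.66°  ·
  (4,7): δ = 49.41°  ·
  (5,6): δ = 143.01°  ·
  (5,7): δ = 81.76°  ·
  (6,7): δ = 118.75°  ·
antipodal pairs: 7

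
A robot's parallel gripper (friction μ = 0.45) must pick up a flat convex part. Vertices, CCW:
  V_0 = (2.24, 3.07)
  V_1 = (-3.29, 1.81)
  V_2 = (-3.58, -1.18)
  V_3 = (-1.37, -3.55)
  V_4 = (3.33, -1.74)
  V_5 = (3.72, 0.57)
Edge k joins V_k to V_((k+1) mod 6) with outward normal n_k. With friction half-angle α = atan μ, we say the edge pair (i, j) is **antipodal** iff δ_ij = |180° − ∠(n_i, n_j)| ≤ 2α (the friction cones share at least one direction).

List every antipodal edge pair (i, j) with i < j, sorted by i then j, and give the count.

α = atan 0.45 = 24.23°;  2α = 48.46°
n_0 = (-0.2222, +0.9750)
n_1 = (-0.9953, +0.0965)
n_2 = (-0.7314, -0.6820)
n_3 = (+0.3594, -0.9332)
n_4 = (+0.9860, -0.1665)
n_5 = (+0.8605, +0.5094)
  (0,1): δ = 108.38°  ·
  (0,2): δ = 59.84°  ·
  (0,3): δ = 8.23°  ✓
  (0,4): δ = 67.58°  ·
  (0,5): δ = 107.79°  ·
  (1,2): δ = 131.46°  ·
  (1,3): δ = 63.40°  ·
  (1,4): δ = 4.04°  ✓
  (1,5): δ = 36.17°  ✓
  (2,3): δ = 111.94°  ·
  (2,4): δ = 52.58°  ·
  (2,5): δ = 12.37°  ✓
  (3,4): δ = 120.64°  ·
  (3,5): δ = 80.44°  ·
  (4,5): δ = 139.79°  ·
antipodal pairs: 4

count = 4; pairs: (0,3), (1,4), (1,5), (2,5)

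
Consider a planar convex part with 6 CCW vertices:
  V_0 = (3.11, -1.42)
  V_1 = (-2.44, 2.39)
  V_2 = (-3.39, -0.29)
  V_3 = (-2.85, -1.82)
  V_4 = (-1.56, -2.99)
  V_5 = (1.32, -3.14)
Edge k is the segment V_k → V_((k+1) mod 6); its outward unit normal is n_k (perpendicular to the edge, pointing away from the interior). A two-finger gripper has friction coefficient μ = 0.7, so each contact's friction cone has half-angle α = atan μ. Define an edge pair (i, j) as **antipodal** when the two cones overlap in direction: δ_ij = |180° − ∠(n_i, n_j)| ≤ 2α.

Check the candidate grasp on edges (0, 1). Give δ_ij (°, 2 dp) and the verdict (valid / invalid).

α = atan 0.7 = 34.99°;  2α = 69.98°
edge 0: e_0 = (-5.55, +3.81);  n_0 = (+0.5660, +0.8244)
edge 1: e_1 = (-0.95, -2.68);  n_1 = (-0.9425, +0.3341)
∠(n_0, n_1) = 104.95°
δ = |180° − 104.95°| = 75.05°
75.05° > 2α = 69.98°  →  invalid

δ = 75.05°, invalid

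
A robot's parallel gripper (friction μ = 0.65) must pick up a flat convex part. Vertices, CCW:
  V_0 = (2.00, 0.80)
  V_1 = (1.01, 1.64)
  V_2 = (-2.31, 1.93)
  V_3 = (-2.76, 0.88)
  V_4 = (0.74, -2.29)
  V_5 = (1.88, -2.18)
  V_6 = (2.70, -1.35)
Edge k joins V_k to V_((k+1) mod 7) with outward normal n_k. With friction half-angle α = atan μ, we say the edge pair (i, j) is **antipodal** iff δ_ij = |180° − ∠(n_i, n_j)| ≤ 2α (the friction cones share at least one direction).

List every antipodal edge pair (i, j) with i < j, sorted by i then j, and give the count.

count = 9; pairs: (0,3), (0,4), (1,3), (1,4), (1,5), (2,4), (2,5), (2,6), (3,6)

α = atan 0.65 = 33.02°;  2α = 66.05°
n_0 = (+0.6470, +0.7625)
n_1 = (+0.0870, +0.9962)
n_2 = (-0.9191, +0.3939)
n_3 = (-0.6713, -0.7412)
n_4 = (+0.0960, -0.9954)
n_5 = (+0.7114, -0.7028)
n_6 = (+0.9509, +0.3096)
  (0,1): δ = 144.68°  ·
  (0,2): δ = 72.88°  ·
  (0,3): δ = 1.85°  ✓
  (0,4): δ = 45.83°  ✓
  (0,5): δ = 85.66°  ·
  (0,6): δ = 148.35°  ·
  (1,2): δ = 108.21°  ·
  (1,3): δ = 37.18°  ✓
  (1,4): δ = 10.50°  ✓
  (1,5): δ = 50.34°  ✓
  (1,6): δ = 113.03°  ·
  (2,3): δ = 108.97°  ·
  (2,4): δ = 61.29°  ✓
  (2,5): δ = 21.45°  ✓
  (2,6): δ = 41.23°  ✓
  (3,4): δ = 132.32°  ·
  (3,5): δ = 92.49°  ·
  (3,6): δ = 29.80°  ✓
  (4,5): δ = 140.16°  ·
  (4,6): δ = 77.48°  ·
  (5,6): δ = 117.31°  ·
antipodal pairs: 9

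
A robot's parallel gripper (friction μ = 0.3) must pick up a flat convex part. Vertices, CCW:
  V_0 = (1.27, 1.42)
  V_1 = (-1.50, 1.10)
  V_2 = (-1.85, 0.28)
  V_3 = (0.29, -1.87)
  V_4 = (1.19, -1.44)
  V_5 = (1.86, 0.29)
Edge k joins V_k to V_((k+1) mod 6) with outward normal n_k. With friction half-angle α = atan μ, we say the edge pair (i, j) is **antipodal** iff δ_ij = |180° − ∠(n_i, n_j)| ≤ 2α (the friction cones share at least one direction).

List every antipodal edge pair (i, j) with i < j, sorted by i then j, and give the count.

α = atan 0.3 = 16.70°;  2α = 33.40°
n_0 = (-0.1148, +0.9934)
n_1 = (-0.9197, +0.3926)
n_2 = (-0.7088, -0.7055)
n_3 = (+0.4311, -0.9023)
n_4 = (+0.9325, -0.3611)
n_5 = (+0.8864, +0.4628)
  (0,1): δ = 119.70°  ·
  (0,2): δ = 51.72°  ·
  (0,3): δ = 18.95°  ✓
  (0,4): δ = 62.24°  ·
  (0,5): δ = 110.98°  ·
  (1,2): δ = 112.02°  ·
  (1,3): δ = 41.35°  ·
  (1,4): δ = 1.94°  ✓
  (1,5): δ = 50.68°  ·
  (2,3): δ = 109.33°  ·
  (2,4): δ = 66.04°  ·
  (2,5): δ = 17.30°  ✓
  (3,4): δ = 136.71°  ·
  (3,5): δ = 87.97°  ·
  (4,5): δ = 131.26°  ·
antipodal pairs: 3

count = 3; pairs: (0,3), (1,4), (2,5)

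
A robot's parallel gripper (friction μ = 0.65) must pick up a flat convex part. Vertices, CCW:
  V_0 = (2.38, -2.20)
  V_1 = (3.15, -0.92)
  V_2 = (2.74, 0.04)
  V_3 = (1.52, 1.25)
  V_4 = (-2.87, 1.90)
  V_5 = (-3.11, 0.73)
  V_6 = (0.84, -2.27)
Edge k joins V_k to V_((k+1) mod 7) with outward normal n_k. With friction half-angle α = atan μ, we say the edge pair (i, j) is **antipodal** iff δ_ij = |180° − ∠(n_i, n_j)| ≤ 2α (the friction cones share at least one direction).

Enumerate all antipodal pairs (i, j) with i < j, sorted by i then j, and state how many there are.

α = atan 0.65 = 33.02°;  2α = 66.05°
n_0 = (+0.8569, -0.5155)
n_1 = (+0.9196, +0.3928)
n_2 = (+0.7042, +0.7100)
n_3 = (+0.1465, +0.9892)
n_4 = (-0.9796, +0.2009)
n_5 = (-0.6048, -0.7964)
n_6 = (+0.0454, -0.9990)
  (0,1): δ = 125.84°  ·
  (0,2): δ = 103.73°  ·
  (0,3): δ = 67.39°  ·
  (0,4): δ = 19.44°  ✓
  (0,5): δ = 83.81°  ·
  (0,6): δ = 123.63°  ·
  (1,2): δ = 157.89°  ·
  (1,3): δ = 121.55°  ·
  (1,4): δ = 34.72°  ✓
  (1,5): δ = 29.66°  ✓
  (1,6): δ = 69.48°  ·
  (2,3): δ = 143.66°  ·
  (2,4): δ = 56.83°  ✓
  (2,5): δ = 7.55°  ✓
  (2,6): δ = 47.37°  ✓
  (3,4): δ = 93.17°  ·
  (3,5): δ = 28.79°  ✓
  (3,6): δ = 11.02°  ✓
  (4,5): δ = 115.62°  ·
  (4,6): δ = 75.81°  ·
  (5,6): δ = 140.18°  ·
antipodal pairs: 8

count = 8; pairs: (0,4), (1,4), (1,5), (2,4), (2,5), (2,6), (3,5), (3,6)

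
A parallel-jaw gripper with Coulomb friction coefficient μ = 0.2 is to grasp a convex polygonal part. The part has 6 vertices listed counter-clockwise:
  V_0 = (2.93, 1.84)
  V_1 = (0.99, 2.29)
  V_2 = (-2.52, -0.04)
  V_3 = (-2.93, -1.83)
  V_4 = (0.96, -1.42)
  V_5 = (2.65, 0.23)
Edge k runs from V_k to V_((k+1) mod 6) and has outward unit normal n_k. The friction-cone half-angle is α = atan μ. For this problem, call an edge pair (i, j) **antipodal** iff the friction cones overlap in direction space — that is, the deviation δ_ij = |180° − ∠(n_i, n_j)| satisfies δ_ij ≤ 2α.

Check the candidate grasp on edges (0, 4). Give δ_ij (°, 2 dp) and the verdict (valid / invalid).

δ = 57.37°, invalid

α = atan 0.2 = 11.31°;  2α = 22.62°
edge 0: e_0 = (-1.94, +0.45);  n_0 = (+0.2260, +0.9741)
edge 4: e_4 = (+1.69, +1.65);  n_4 = (+0.6986, -0.7155)
∠(n_0, n_4) = 122.63°
δ = |180° − 122.63°| = 57.37°
57.37° > 2α = 22.62°  →  invalid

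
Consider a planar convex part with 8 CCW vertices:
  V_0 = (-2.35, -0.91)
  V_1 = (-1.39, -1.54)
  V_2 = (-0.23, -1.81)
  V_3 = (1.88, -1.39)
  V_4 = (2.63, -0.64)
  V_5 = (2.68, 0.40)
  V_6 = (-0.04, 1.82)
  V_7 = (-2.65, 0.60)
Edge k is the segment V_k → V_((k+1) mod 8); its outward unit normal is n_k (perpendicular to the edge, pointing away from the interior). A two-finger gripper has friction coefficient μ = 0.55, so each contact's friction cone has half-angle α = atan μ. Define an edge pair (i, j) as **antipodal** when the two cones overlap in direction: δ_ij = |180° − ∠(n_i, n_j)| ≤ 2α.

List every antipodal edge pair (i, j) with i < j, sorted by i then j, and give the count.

α = atan 0.55 = 28.81°;  2α = 57.62°
n_0 = (-0.5487, -0.8360)
n_1 = (-0.2267, -0.9740)
n_2 = (+0.1952, -0.9808)
n_3 = (+0.7071, -0.7071)
n_4 = (+0.9988, -0.0480)
n_5 = (+0.4628, +0.8865)
n_6 = (-0.4235, +0.9059)
n_7 = (-0.9808, -0.1949)
  (0,1): δ = 159.83°  ·
  (0,2): δ = 135.47°  ·
  (0,3): δ = 101.73°  ·
  (0,4): δ = 59.48°  ·
  (0,5): δ = 5.71°  ✓
  (0,6): δ = 58.33°  ·
  (0,7): δ = 134.51°  ·
  (1,2): δ = 155.64°  ·
  (1,3): δ = 121.90°  ·
  (1,4): δ = 79.65°  ·
  (1,5): δ = 14.46°  ✓
  (1,6): δ = 38.16°  ✓
  (1,7): δ = 114.34°  ·
  (2,3): δ = 146.26°  ·
  (2,4): δ = 104.01°  ·
  (2,5): δ = 38.82°  ✓
  (2,6): δ = 13.80°  ✓
  (2,7): δ = 89.98°  ·
  (3,4): δ = 137.75°  ·
  (3,5): δ = 72.57°  ·
  (3,6): δ = 19.95°  ✓
  (3,7): δ = 56.24°  ✓
  (4,5): δ = 114.81°  ·
  (4,6): δ = 62.19°  ·
  (4,7): δ = 13.99°  ✓
  (5,6): δ = 127.38°  ·
  (5,7): δ = 51.20°  ✓
  (6,7): δ = 103.82°  ·
antipodal pairs: 9

count = 9; pairs: (0,5), (1,5), (1,6), (2,5), (2,6), (3,6), (3,7), (4,7), (5,7)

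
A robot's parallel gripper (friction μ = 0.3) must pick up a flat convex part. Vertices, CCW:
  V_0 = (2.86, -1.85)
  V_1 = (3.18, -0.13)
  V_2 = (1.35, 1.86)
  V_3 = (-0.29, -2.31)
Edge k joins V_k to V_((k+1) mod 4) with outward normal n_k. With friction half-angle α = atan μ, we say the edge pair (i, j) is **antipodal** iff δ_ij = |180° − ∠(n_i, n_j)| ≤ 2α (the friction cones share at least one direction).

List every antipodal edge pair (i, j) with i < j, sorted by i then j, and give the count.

α = atan 0.3 = 16.70°;  2α = 33.40°
n_0 = (+0.9831, -0.1829)
n_1 = (+0.7361, +0.6769)
n_2 = (-0.9306, +0.3660)
n_3 = (+0.1445, -0.9895)
  (0,1): δ = 126.86°  ·
  (0,2): δ = 10.93°  ✓
  (0,3): δ = 108.85°  ·
  (1,2): δ = 64.07°  ·
  (1,3): δ = 55.71°  ·
  (2,3): δ = 60.22°  ·
antipodal pairs: 1

count = 1; pairs: (0,2)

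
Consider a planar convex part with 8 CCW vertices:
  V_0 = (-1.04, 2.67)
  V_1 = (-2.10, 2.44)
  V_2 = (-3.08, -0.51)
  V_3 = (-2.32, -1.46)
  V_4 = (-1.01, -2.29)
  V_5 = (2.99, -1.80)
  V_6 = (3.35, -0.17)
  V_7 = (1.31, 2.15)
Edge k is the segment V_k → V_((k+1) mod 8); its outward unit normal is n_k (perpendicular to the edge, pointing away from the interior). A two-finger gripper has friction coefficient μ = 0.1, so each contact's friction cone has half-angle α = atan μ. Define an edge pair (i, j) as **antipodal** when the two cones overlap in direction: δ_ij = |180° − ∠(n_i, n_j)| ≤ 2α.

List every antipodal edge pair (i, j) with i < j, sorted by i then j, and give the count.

α = atan 0.1 = 5.71°;  2α = 11.42°
n_0 = (-0.2120, +0.9773)
n_1 = (-0.9490, +0.3153)
n_2 = (-0.7809, -0.6247)
n_3 = (-0.5352, -0.8447)
n_4 = (+0.1216, -0.9926)
n_5 = (+0.9765, -0.2157)
n_6 = (+0.7510, +0.6603)
n_7 = (+0.2161, +0.9764)
  (0,1): δ = 120.62°  ·
  (0,2): δ = 63.58°  ·
  (0,3): δ = 44.60°  ·
  (0,4): δ = 5.26°  ✓
  (0,5): δ = 65.30°  ·
  (0,6): δ = 119.08°  ·
  (0,7): δ = 155.28°  ·
  (1,2): δ = 122.96°  ·
  (1,3): δ = 103.98°  ·
  (1,4): δ = 64.64°  ·
  (1,5): δ = 5.92°  ✓
  (1,6): δ = 59.70°  ·
  (1,7): δ = 95.90°  ·
  (2,3): δ = 161.02°  ·
  (2,4): δ = 121.68°  ·
  (2,5): δ = 51.11°  ·
  (2,6): δ = 2.67°  ✓
  (2,7): δ = 38.86°  ·
  (3,4): δ = 140.66°  ·
  (3,5): δ = 70.10°  ·
  (3,6): δ = 16.32°  ·
  (3,7): δ = 19.88°  ·
  (4,5): δ = 109.44°  ·
  (4,6): δ = 55.66°  ·
  (4,7): δ = 19.46°  ·
  (5,6): δ = 126.22°  ·
  (5,7): δ = 90.02°  ·
  (6,7): δ = 143.80°  ·
antipodal pairs: 3

count = 3; pairs: (0,4), (1,5), (2,6)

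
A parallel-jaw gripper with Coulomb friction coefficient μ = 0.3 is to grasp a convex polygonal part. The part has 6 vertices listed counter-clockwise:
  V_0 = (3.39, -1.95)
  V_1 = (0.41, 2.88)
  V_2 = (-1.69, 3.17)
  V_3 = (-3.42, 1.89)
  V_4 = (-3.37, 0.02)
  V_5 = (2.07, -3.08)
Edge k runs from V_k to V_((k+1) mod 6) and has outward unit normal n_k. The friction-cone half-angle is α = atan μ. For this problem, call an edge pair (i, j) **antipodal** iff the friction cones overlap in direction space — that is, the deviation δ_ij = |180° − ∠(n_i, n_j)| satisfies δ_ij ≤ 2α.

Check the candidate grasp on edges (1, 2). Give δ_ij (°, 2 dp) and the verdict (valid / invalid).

δ = 135.64°, invalid

α = atan 0.3 = 16.70°;  2α = 33.40°
edge 1: e_1 = (-2.10, +0.29);  n_1 = (+0.1368, +0.9906)
edge 2: e_2 = (-1.73, -1.28);  n_2 = (-0.5948, +0.8039)
∠(n_1, n_2) = 44.36°
δ = |180° − 44.36°| = 135.64°
135.64° > 2α = 33.40°  →  invalid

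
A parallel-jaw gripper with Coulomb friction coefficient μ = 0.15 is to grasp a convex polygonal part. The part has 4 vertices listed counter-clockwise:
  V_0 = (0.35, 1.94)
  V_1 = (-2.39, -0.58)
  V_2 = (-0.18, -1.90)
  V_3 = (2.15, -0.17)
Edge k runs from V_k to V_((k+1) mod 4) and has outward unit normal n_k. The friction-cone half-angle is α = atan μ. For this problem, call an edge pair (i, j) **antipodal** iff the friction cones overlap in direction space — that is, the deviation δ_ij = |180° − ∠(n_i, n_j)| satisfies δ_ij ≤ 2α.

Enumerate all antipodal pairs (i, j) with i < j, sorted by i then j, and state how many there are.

α = atan 0.15 = 8.53°;  2α = 17.06°
n_0 = (-0.6769, +0.7360)
n_1 = (-0.5128, -0.8585)
n_2 = (+0.5961, -0.8029)
n_3 = (+0.7608, +0.6490)
  (0,1): δ = 73.45°  ·
  (0,2): δ = 6.01°  ✓
  (0,3): δ = 87.86°  ·
  (1,2): δ = 112.56°  ·
  (1,3): δ = 18.68°  ·
  (2,3): δ = 86.13°  ·
antipodal pairs: 1

count = 1; pairs: (0,2)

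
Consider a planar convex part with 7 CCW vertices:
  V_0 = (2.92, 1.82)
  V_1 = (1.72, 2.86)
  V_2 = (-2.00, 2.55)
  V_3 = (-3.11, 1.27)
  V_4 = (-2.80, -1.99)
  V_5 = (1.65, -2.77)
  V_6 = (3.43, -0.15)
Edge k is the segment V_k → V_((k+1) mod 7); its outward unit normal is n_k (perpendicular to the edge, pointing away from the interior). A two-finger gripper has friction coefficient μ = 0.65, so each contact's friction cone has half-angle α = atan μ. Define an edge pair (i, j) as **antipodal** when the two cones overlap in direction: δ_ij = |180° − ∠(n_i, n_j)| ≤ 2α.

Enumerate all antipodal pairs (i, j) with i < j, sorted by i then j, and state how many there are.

α = atan 0.65 = 33.02°;  2α = 66.05°
n_0 = (+0.6549, +0.7557)
n_1 = (-0.0830, +0.9965)
n_2 = (-0.7555, +0.6552)
n_3 = (-0.9955, -0.0947)
n_4 = (-0.1726, -0.9850)
n_5 = (+0.8272, -0.5620)
n_6 = (+0.9681, +0.2506)
  (0,1): δ = 134.32°  ·
  (0,2): δ = 90.02°  ·
  (0,3): δ = 43.65°  ✓
  (0,4): δ = 30.97°  ✓
  (0,5): δ = 96.72°  ·
  (0,6): δ = 145.43°  ·
  (1,2): δ = 135.70°  ·
  (1,3): δ = 89.33°  ·
  (1,4): δ = 14.71°  ✓
  (1,5): δ = 51.04°  ✓
  (1,6): δ = 99.75°  ·
  (2,3): δ = 133.64°  ·
  (2,4): δ = 59.01°  ✓
  (2,5): δ = 6.74°  ✓
  (2,6): δ = 55.45°  ✓
  (3,4): δ = 105.37°  ·
  (3,5): δ = 39.62°  ✓
  (3,6): δ = 9.08°  ✓
  (4,5): δ = 114.25°  ·
  (4,6): δ = 65.54°  ✓
  (5,6): δ = 131.29°  ·
antipodal pairs: 10

count = 10; pairs: (0,3), (0,4), (1,4), (1,5), (2,4), (2,5), (2,6), (3,5), (3,6), (4,6)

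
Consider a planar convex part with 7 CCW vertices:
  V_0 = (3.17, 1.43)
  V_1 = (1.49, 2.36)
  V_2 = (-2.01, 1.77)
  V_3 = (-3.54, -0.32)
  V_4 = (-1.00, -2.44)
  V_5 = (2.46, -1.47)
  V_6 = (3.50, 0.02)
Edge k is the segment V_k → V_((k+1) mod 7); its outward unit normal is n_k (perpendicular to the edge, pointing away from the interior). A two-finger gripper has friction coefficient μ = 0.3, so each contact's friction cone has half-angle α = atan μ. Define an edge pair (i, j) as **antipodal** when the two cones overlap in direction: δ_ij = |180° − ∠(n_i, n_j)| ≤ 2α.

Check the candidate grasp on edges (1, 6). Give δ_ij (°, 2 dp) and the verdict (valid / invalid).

α = atan 0.3 = 16.70°;  2α = 33.40°
edge 1: e_1 = (-3.50, -0.59);  n_1 = (-0.1662, +0.9861)
edge 6: e_6 = (-0.33, +1.41);  n_6 = (+0.9737, +0.2279)
∠(n_1, n_6) = 86.40°
δ = |180° − 86.40°| = 93.60°
93.60° > 2α = 33.40°  →  invalid

δ = 93.60°, invalid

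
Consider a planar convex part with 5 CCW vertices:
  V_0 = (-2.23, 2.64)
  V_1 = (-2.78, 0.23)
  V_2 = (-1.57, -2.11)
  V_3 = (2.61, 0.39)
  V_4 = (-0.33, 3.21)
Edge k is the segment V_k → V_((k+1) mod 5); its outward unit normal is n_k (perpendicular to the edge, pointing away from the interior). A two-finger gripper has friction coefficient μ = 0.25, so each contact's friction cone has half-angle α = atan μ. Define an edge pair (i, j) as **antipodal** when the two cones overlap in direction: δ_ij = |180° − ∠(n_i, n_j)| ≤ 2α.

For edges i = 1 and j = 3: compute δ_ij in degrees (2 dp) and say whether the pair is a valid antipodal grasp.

δ = 18.85°, valid

α = atan 0.25 = 14.04°;  2α = 28.07°
edge 1: e_1 = (+1.21, -2.34);  n_1 = (-0.8883, -0.4593)
edge 3: e_3 = (-2.94, +2.82);  n_3 = (+0.6922, +0.7217)
∠(n_1, n_3) = 161.15°
δ = |180° − 161.15°| = 18.85°
18.85° ≤ 2α = 28.07°  →  valid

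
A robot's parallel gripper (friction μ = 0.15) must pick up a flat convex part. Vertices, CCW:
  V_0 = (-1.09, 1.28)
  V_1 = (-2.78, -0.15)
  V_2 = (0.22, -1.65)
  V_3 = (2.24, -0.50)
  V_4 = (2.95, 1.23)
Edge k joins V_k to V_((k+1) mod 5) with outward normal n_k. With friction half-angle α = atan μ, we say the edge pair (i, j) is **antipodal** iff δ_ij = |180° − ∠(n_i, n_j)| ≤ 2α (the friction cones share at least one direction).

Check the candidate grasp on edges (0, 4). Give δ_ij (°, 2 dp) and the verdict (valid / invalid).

α = atan 0.15 = 8.53°;  2α = 17.06°
edge 0: e_0 = (-1.69, -1.43);  n_0 = (-0.6459, +0.7634)
edge 4: e_4 = (-4.04, +0.05);  n_4 = (+0.0124, +0.9999)
∠(n_0, n_4) = 40.95°
δ = |180° − 40.95°| = 139.05°
139.05° > 2α = 17.06°  →  invalid

δ = 139.05°, invalid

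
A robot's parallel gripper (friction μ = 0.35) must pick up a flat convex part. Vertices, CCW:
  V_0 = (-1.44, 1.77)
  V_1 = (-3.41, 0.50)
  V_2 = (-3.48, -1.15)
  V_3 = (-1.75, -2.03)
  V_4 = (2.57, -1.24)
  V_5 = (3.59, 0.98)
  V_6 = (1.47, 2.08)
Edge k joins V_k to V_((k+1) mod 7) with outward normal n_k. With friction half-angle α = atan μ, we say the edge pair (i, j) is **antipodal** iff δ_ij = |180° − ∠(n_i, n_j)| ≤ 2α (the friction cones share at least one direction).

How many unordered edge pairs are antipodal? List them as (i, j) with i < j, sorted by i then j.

count = 7; pairs: (0,3), (0,4), (1,4), (2,5), (2,6), (3,5), (3,6)

α = atan 0.35 = 19.29°;  2α = 38.58°
n_0 = (-0.5418, +0.8405)
n_1 = (-0.9991, +0.0424)
n_2 = (-0.4534, -0.8913)
n_3 = (+0.1799, -0.9837)
n_4 = (+0.9087, -0.4175)
n_5 = (+0.4606, +0.8876)
n_6 = (-0.1059, +0.9944)
  (0,1): δ = 125.24°  ·
  (0,2): δ = 59.77°  ·
  (0,3): δ = 22.45°  ✓
  (0,4): δ = 32.51°  ✓
  (0,5): δ = 119.77°  ·
  (0,6): δ = 153.27°  ·
  (1,2): δ = 114.53°  ·
  (1,3): δ = 77.21°  ·
  (1,4): δ = 22.25°  ✓
  (1,5): δ = 65.01°  ·
  (1,6): δ = 98.51°  ·
  (2,3): δ = 142.68°  ·
  (2,4): δ = 87.72°  ·
  (2,5): δ = 0.46°  ✓
  (2,6): δ = 33.04°  ✓
  (3,4): δ = 125.04°  ·
  (3,5): δ = 37.79°  ✓
  (3,6): δ = 4.28°  ✓
  (4,5): δ = 92.75°  ·
  (4,6): δ = 59.24°  ·
  (5,6): δ = 146.50°  ·
antipodal pairs: 7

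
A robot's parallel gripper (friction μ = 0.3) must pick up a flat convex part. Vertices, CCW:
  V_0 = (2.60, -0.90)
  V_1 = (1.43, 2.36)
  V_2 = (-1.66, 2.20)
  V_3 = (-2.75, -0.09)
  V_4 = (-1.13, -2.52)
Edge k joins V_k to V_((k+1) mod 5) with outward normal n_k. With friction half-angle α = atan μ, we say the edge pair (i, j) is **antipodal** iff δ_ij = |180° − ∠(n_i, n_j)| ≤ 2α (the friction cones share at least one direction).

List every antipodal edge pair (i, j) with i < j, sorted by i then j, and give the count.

count = 2; pairs: (0,3), (1,4)

α = atan 0.3 = 16.70°;  2α = 33.40°
n_0 = (+0.9412, +0.3378)
n_1 = (-0.0517, +0.9987)
n_2 = (-0.9029, +0.4298)
n_3 = (-0.8321, -0.5547)
n_4 = (+0.3984, -0.9172)
  (0,1): δ = 106.78°  ·
  (0,2): δ = 45.20°  ·
  (0,3): δ = 13.95°  ✓
  (0,4): δ = 93.73°  ·
  (1,2): δ = 118.42°  ·
  (1,3): δ = 59.27°  ·
  (1,4): δ = 20.51°  ✓
  (2,3): δ = 120.86°  ·
  (2,4): δ = 41.07°  ·
  (3,4): δ = 100.21°  ·
antipodal pairs: 2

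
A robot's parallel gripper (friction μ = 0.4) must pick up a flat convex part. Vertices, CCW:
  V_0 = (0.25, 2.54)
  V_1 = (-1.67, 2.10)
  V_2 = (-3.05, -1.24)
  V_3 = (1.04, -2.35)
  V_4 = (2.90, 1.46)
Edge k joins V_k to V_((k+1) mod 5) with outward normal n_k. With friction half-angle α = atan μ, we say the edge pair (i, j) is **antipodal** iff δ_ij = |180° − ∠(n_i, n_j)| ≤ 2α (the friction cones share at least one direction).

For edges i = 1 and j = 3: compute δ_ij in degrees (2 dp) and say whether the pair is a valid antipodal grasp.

δ = 3.57°, valid

α = atan 0.4 = 21.80°;  2α = 43.60°
edge 1: e_1 = (-1.38, -3.34);  n_1 = (-0.9242, +0.3819)
edge 3: e_3 = (+1.86, +3.81);  n_3 = (+0.8986, -0.4387)
∠(n_1, n_3) = 176.43°
δ = |180° − 176.43°| = 3.57°
3.57° ≤ 2α = 43.60°  →  valid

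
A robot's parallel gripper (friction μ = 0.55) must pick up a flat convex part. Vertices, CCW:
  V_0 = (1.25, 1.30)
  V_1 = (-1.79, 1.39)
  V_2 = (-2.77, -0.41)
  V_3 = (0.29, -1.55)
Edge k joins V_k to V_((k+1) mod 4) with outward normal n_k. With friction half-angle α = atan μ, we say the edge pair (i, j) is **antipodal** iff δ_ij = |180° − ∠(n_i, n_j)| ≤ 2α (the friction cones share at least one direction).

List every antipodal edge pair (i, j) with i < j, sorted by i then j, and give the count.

count = 2; pairs: (0,2), (1,3)

α = atan 0.55 = 28.81°;  2α = 57.62°
n_0 = (+0.0296, +0.9996)
n_1 = (-0.8783, +0.4782)
n_2 = (-0.3491, -0.9371)
n_3 = (+0.9477, -0.3192)
  (0,1): δ = 116.87°  ·
  (0,2): δ = 18.74°  ✓
  (0,3): δ = 73.08°  ·
  (1,2): δ = 81.87°  ·
  (1,3): δ = 9.95°  ✓
  (2,3): δ = 88.18°  ·
antipodal pairs: 2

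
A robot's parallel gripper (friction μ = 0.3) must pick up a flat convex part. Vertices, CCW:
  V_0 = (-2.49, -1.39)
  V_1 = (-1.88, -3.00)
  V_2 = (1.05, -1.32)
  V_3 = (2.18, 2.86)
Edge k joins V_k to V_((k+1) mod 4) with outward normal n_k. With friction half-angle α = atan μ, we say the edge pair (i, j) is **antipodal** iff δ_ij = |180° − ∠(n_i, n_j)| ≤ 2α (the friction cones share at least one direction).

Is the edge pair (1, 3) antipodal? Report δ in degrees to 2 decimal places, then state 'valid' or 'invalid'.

δ = 12.48°, valid

α = atan 0.3 = 16.70°;  2α = 33.40°
edge 1: e_1 = (+2.93, +1.68);  n_1 = (+0.4974, -0.8675)
edge 3: e_3 = (-4.67, -4.25);  n_3 = (-0.6731, +0.7396)
∠(n_1, n_3) = 167.52°
δ = |180° − 167.52°| = 12.48°
12.48° ≤ 2α = 33.40°  →  valid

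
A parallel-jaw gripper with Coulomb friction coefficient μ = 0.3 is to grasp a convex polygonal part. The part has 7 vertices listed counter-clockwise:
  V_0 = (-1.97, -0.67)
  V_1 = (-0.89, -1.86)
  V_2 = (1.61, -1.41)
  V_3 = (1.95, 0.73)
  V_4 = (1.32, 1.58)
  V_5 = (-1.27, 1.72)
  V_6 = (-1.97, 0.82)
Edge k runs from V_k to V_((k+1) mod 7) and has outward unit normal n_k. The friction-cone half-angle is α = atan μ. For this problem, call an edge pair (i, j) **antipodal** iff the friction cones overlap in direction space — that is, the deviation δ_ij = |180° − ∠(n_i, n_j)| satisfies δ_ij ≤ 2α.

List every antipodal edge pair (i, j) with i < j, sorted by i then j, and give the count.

count = 4; pairs: (0,3), (1,4), (2,5), (2,6)

α = atan 0.3 = 16.70°;  2α = 33.40°
n_0 = (-0.7405, -0.6721)
n_1 = (+0.1772, -0.9842)
n_2 = (+0.9876, -0.1569)
n_3 = (+0.8034, +0.5955)
n_4 = (+0.0540, +0.9985)
n_5 = (-0.7894, +0.6139)
n_6 = (-1.0000, -0.0000)
  (0,1): δ = 122.02°  ·
  (0,2): δ = 51.25°  ·
  (0,3): δ = 5.68°  ✓
  (0,4): δ = 44.68°  ·
  (0,5): δ = 99.90°  ·
  (0,6): δ = 137.77°  ·
  (1,2): δ = 109.23°  ·
  (1,3): δ = 63.66°  ·
  (1,4): δ = 13.30°  ✓
  (1,5): δ = 41.92°  ·
  (1,6): δ = 79.80°  ·
  (2,3): δ = 134.43°  ·
  (2,4): δ = 84.07°  ·
  (2,5): δ = 28.85°  ✓
  (2,6): δ = 9.03°  ✓
  (3,4): δ = 129.64°  ·
  (3,5): δ = 74.42°  ·
  (3,6): δ = 36.54°  ·
  (4,5): δ = 124.78°  ·
  (4,6): δ = 86.91°  ·
  (5,6): δ = 142.13°  ·
antipodal pairs: 4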